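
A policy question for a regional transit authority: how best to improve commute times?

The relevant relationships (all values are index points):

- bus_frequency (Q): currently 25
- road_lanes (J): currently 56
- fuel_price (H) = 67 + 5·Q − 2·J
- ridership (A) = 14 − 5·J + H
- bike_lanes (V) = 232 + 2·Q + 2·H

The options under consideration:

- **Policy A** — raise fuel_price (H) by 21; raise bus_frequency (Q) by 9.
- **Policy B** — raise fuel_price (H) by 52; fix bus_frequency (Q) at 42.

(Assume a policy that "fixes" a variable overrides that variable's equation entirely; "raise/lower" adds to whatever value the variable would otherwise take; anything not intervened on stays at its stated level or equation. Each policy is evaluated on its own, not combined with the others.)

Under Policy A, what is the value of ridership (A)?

Policy A (H + 21, Q + 9):
  Q = 25 + 9 = 34
  J = 56
  H = 67 + 5·34 − 2·56 (+21 from intervention) = 146
  A = 14 − 5·56 + 146 = -120

-120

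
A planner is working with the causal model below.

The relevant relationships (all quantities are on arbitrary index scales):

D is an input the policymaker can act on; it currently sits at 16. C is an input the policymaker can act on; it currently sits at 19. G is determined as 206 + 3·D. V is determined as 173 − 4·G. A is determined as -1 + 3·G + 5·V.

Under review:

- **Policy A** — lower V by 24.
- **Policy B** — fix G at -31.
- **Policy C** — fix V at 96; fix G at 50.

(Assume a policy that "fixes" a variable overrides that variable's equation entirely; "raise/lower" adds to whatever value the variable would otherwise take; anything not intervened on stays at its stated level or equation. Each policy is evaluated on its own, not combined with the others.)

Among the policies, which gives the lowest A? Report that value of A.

Policy A (V − 24):
  D = 16
  G = 206 + 3·16 = 254
  V = 173 − 4·254 (−24 from intervention) = -867
  A = -1 + 3·254 + 5·(-867) = -3574
Policy B (G := -31):
  D = 16
  G = -31
  V = 173 − 4·(-31) = 297
  A = -1 + 3·(-31) + 5·297 = 1391
Policy C (V := 96, G := 50):
  D = 16
  G = 50
  V = 96
  A = -1 + 3·50 + 5·96 = 629
Comparing — Policy A: A=-3574, Policy B: A=1391, Policy C: A=629. Lowest is -3574 (Policy A).

-3574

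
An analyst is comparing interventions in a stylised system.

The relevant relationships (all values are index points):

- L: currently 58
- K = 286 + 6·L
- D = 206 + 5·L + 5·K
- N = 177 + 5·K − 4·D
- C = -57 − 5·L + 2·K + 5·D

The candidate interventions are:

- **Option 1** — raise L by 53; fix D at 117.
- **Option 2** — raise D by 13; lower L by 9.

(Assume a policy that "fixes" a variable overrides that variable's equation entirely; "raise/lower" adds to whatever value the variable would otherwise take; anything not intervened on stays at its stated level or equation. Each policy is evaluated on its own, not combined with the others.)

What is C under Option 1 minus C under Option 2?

Option 1 (L + 53, D := 117):
  L = 58 + 53 = 111
  K = 286 + 6·111 = 952
  D = 117
  C = -57 − 5·111 + 2·952 + 5·117 = 1877
Option 2 (D + 13, L − 9):
  L = 58 − 9 = 49
  K = 286 + 6·49 = 580
  D = 206 + 5·49 + 5·580 (+13 from intervention) = 3364
  C = -57 − 5·49 + 2·580 + 5·3364 = 17678
C: 1877 − 17678 = -15801

-15801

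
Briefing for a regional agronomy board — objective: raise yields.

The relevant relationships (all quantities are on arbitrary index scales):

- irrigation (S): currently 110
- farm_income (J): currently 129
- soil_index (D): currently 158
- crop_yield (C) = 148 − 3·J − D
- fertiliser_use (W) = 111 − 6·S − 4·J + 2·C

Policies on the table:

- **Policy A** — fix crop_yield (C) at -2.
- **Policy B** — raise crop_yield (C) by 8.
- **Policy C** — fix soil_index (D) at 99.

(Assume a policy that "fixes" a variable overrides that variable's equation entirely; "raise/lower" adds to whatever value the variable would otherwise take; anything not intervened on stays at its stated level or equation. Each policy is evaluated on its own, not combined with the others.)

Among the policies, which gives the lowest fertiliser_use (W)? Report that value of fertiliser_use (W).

Policy A (C := -2):
  S = 110
  J = 129
  D = 158
  C = -2
  W = 111 − 6·110 − 4·129 + 2·(-2) = -1069
Policy B (C + 8):
  S = 110
  J = 129
  D = 158
  C = 148 − 3·129 − 158 (+8 from intervention) = -389
  W = 111 − 6·110 − 4·129 + 2·(-389) = -1843
Policy C (D := 99):
  S = 110
  J = 129
  D = 99
  C = 148 − 3·129 − 99 = -338
  W = 111 − 6·110 − 4·129 + 2·(-338) = -1741
Comparing — Policy A: W=-1069, Policy B: W=-1843, Policy C: W=-1741. Lowest is -1843 (Policy B).

-1843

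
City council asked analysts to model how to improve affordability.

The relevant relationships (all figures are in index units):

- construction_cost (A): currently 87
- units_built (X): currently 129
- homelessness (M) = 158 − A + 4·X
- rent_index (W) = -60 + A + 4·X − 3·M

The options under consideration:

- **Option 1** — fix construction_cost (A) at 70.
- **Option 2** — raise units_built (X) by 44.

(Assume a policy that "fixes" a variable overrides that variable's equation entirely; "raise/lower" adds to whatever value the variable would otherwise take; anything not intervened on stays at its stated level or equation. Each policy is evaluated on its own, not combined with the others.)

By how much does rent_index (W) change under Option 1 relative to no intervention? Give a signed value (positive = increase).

Baseline:
  A = 87
  X = 129
  M = 158 − 87 + 4·129 = 587
  W = -60 + 87 + 4·129 − 3·587 = -1218
Option 1 (A := 70):
  A = 70
  X = 129
  M = 158 − 70 + 4·129 = 604
  W = -60 + 70 + 4·129 − 3·604 = -1286
Change in W: -1286 − (-1218) = -68

-68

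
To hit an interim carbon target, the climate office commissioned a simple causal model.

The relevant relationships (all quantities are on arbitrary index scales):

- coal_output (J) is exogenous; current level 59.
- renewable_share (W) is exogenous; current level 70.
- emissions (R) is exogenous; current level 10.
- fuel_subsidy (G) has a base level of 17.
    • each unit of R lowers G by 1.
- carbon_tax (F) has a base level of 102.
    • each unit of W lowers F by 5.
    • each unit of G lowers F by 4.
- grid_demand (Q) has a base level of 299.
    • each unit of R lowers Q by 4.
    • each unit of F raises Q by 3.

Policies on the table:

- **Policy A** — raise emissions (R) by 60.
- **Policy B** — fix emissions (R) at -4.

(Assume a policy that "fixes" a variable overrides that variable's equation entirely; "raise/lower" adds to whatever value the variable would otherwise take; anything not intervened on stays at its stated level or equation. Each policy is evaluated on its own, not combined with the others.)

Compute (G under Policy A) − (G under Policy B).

Policy A (R + 60):
  R = 10 + 60 = 70
  G = 17 − 70 = -53
Policy B (R := -4):
  R = -4
  G = 17 − (-4) = 21
G: -53 − 21 = -74

-74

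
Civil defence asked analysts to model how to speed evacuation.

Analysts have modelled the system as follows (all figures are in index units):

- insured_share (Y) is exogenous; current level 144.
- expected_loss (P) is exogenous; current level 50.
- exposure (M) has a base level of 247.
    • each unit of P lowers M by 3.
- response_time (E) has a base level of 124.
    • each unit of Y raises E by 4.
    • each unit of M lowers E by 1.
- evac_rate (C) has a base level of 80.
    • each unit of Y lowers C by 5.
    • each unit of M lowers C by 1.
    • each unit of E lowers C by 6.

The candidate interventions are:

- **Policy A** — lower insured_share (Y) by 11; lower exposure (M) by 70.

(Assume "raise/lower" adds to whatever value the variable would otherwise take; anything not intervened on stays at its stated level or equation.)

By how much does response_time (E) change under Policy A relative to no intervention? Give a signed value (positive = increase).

Baseline:
  Y = 144
  P = 50
  M = 247 − 3·50 = 97
  E = 124 + 4·144 − 97 = 603
Policy A (Y − 11, M − 70):
  Y = 144 − 11 = 133
  P = 50
  M = 247 − 3·50 (−70 from intervention) = 27
  E = 124 + 4·133 − 27 = 629
Change in E: 629 − 603 = 26

26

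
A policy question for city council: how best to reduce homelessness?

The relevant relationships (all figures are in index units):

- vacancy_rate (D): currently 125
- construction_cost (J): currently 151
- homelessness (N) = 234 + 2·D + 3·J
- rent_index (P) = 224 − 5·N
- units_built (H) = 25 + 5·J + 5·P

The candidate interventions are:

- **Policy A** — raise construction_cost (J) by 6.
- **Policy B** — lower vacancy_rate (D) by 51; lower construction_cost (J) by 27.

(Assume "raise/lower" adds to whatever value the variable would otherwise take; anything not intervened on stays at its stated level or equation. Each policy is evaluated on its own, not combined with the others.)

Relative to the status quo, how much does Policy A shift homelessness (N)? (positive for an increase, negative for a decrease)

Baseline:
  D = 125
  J = 151
  N = 234 + 2·125 + 3·151 = 937
Policy A (J + 6):
  D = 125
  J = 151 + 6 = 157
  N = 234 + 2·125 + 3·157 = 955
Change in N: 955 − 937 = 18

18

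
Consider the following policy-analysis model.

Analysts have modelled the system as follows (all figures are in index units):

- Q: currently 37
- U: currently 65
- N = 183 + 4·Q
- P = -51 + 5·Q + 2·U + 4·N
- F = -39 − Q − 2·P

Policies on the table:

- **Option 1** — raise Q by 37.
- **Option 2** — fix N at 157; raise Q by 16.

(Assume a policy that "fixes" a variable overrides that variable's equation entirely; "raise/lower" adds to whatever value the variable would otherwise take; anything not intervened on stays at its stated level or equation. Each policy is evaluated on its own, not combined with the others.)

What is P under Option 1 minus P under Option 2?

Option 1 (Q + 37):
  Q = 37 + 37 = 74
  U = 65
  N = 183 + 4·74 = 479
  P = -51 + 5·74 + 2·65 + 4·479 = 2365
Option 2 (N := 157, Q + 16):
  Q = 37 + 16 = 53
  U = 65
  N = 157
  P = -51 + 5·53 + 2·65 + 4·157 = 972
P: 2365 − 972 = 1393

1393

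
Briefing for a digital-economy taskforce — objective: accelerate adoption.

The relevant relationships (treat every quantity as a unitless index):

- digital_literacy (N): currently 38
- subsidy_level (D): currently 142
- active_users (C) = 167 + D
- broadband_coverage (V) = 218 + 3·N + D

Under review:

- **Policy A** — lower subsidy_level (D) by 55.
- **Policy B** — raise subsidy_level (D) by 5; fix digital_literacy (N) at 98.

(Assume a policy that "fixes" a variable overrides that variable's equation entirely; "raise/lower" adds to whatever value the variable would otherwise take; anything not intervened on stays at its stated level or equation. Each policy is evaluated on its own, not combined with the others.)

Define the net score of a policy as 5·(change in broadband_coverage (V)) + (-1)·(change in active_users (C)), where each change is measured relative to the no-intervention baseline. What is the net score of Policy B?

Baseline:
  N = 38
  D = 142
  C = 167 + 142 = 309
  V = 218 + 3·38 + 142 = 474
Policy B (D + 5, N := 98):
  N = 98
  D = 142 + 5 = 147
  C = 167 + 147 = 314
  V = 218 + 3·98 + 147 = 659
ΔV = 659 − 474 = 185; ΔC = 314 − 309 = 5
Score = 5·185 + (-1)·5 = 920

920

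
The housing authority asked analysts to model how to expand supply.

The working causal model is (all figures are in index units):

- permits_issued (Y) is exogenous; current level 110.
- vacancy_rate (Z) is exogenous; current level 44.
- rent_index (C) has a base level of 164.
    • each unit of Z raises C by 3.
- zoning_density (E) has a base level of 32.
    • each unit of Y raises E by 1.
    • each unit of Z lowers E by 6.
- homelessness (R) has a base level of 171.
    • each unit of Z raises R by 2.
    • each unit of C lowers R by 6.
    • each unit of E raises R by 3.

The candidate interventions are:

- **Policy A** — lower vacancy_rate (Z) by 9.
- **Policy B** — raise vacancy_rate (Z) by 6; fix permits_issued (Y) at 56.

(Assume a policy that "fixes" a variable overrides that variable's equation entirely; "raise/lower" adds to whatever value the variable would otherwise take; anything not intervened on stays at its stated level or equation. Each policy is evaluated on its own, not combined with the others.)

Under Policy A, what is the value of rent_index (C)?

Policy A (Z − 9):
  Z = 44 − 9 = 35
  C = 164 + 3·35 = 269

269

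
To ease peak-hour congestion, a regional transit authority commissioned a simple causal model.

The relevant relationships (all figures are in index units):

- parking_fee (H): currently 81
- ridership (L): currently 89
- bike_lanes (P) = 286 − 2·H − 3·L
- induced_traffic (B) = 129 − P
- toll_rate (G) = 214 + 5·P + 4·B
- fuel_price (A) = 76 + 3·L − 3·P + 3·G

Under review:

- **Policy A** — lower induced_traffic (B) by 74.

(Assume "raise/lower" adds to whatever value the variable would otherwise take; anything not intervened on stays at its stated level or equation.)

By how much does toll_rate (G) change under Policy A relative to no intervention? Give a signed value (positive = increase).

Baseline:
  H = 81
  L = 89
  P = 286 − 2·81 − 3·89 = -143
  B = 129 − (-143) = 272
  G = 214 + 5·(-143) + 4·272 = 587
Policy A (B − 74):
  H = 81
  L = 89
  P = 286 − 2·81 − 3·89 = -143
  B = 129 − (-143) (−74 from intervention) = 198
  G = 214 + 5·(-143) + 4·198 = 291
Change in G: 291 − 587 = -296

-296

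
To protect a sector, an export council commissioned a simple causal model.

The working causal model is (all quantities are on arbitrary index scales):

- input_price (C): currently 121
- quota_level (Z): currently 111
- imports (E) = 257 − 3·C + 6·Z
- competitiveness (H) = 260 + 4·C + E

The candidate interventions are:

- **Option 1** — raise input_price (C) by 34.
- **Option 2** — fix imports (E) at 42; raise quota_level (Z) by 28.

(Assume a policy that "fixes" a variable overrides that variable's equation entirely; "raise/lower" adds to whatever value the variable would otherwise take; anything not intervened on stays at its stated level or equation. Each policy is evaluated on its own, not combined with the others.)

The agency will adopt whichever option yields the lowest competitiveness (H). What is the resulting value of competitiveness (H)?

786

Option 1 (C + 34):
  C = 121 + 34 = 155
  Z = 111
  E = 257 − 3·155 + 6·111 = 458
  H = 260 + 4·155 + 458 = 1338
Option 2 (E := 42, Z + 28):
  C = 121
  Z = 111 + 28 = 139
  E = 42
  H = 260 + 4·121 + 42 = 786
Comparing — Option 1: H=1338, Option 2: H=786. Lowest is 786 (Option 2).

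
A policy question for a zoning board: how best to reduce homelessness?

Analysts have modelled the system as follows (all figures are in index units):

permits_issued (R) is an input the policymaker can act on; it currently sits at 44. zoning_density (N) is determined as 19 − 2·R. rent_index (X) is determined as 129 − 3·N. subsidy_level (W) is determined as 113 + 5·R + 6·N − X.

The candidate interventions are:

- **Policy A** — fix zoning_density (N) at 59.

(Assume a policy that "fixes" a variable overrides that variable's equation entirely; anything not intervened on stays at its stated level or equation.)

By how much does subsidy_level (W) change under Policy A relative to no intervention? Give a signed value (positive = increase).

1152

Baseline:
  R = 44
  N = 19 − 2·44 = -69
  X = 129 − 3·(-69) = 336
  W = 113 + 5·44 + 6·(-69) − 336 = -417
Policy A (N := 59):
  R = 44
  N = 59
  X = 129 − 3·59 = -48
  W = 113 + 5·44 + 6·59 − (-48) = 735
Change in W: 735 − (-417) = 1152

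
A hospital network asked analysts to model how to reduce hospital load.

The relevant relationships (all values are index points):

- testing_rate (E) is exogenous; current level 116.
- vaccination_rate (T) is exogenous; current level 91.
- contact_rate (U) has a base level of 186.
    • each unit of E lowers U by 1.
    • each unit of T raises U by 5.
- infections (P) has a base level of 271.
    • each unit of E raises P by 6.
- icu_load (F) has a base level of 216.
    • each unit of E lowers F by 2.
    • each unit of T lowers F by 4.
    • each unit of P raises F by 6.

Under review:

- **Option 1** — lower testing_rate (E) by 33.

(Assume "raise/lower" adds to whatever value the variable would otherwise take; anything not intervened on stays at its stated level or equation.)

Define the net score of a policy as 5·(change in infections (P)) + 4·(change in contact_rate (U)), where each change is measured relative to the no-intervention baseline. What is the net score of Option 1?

Baseline:
  E = 116
  T = 91
  U = 186 − 116 + 5·91 = 525
  P = 271 + 6·116 = 967
Option 1 (E − 33):
  E = 116 − 33 = 83
  T = 91
  U = 186 − 83 + 5·91 = 558
  P = 271 + 6·83 = 769
ΔP = 769 − 967 = -198; ΔU = 558 − 525 = 33
Score = 5·(-198) + 4·33 = -858

-858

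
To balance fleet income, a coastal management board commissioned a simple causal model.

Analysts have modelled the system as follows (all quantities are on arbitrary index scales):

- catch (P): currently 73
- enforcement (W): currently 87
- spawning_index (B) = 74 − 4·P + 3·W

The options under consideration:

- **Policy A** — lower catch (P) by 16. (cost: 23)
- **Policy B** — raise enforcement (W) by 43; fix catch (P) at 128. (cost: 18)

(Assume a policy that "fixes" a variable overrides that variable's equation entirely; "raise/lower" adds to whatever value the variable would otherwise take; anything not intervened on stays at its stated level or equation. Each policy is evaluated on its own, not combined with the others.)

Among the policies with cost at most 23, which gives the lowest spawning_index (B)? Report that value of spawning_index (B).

-48

Policy A (P − 16):
  P = 73 − 16 = 57
  W = 87
  B = 74 − 4·57 + 3·87 = 107
Policy B (W + 43, P := 128):
  P = 128
  W = 87 + 43 = 130
  B = 74 − 4·128 + 3·130 = -48
Comparing — Policy A: B=107, Policy B: B=-48. Lowest is -48 (Policy B).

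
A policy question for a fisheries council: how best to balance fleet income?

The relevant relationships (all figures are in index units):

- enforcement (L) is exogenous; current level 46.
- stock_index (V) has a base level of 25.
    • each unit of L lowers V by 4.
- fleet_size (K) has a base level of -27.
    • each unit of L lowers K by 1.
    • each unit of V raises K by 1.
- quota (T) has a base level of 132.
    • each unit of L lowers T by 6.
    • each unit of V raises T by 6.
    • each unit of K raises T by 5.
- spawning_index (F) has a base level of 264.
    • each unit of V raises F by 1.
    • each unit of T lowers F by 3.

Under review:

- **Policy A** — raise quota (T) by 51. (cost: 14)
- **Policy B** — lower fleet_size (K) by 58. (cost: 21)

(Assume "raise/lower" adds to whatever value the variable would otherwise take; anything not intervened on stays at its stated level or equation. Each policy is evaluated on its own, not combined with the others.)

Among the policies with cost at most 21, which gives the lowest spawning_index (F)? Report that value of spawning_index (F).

6726

Policy A (T + 51):
  L = 46
  V = 25 − 4·46 = -159
  K = -27 − 46 + (-159) = -232
  T = 132 − 6·46 + 6·(-159) + 5·(-232) (+51 from intervention) = -2207
  F = 264 + (-159) − 3·(-2207) = 6726
Policy B (K − 58):
  L = 46
  V = 25 − 4·46 = -159
  K = -27 − 46 + (-159) (−58 from intervention) = -290
  T = 132 − 6·46 + 6·(-159) + 5·(-290) = -2548
  F = 264 + (-159) − 3·(-2548) = 7749
Comparing — Policy A: F=6726, Policy B: F=7749. Lowest is 6726 (Policy A).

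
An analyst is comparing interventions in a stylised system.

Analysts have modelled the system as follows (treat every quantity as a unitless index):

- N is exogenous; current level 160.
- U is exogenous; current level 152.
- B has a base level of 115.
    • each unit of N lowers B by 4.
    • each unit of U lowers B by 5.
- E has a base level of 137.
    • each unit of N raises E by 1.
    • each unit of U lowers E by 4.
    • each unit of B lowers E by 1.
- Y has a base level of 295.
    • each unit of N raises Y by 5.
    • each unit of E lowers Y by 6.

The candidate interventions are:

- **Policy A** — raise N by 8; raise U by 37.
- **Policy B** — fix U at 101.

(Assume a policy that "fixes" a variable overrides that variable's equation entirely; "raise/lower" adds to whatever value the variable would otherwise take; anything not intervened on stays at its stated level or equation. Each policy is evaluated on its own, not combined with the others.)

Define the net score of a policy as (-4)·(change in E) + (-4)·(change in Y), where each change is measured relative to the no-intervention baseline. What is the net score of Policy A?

Baseline:
  N = 160
  U = 152
  B = 115 − 4·160 − 5·152 = -1285
  E = 137 + 160 − 4·152 − (-1285) = 974
  Y = 295 + 5·160 − 6·974 = -4749
Policy A (N + 8, U + 37):
  N = 160 + 8 = 168
  U = 152 + 37 = 189
  B = 115 − 4·168 − 5·189 = -1502
  E = 137 + 168 − 4·189 − (-1502) = 1051
  Y = 295 + 5·168 − 6·1051 = -5171
ΔE = 1051 − 974 = 77; ΔY = -5171 − (-4749) = -422
Score = (-4)·77 + (-4)·(-422) = 1380

1380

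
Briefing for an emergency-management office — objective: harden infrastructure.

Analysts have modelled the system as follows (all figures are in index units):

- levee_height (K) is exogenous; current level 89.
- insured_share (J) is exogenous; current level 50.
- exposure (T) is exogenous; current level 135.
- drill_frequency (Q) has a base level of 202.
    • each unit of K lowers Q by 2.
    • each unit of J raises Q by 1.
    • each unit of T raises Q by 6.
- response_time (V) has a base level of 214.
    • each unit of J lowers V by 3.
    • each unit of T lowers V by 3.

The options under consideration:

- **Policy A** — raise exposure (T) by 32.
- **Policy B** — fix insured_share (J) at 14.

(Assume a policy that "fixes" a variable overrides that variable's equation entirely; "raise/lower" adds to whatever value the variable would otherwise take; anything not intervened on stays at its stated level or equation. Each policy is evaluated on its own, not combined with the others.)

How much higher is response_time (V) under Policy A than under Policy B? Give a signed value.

-204

Policy A (T + 32):
  J = 50
  T = 135 + 32 = 167
  V = 214 − 3·50 − 3·167 = -437
Policy B (J := 14):
  J = 14
  T = 135
  V = 214 − 3·14 − 3·135 = -233
V: -437 − (-233) = -204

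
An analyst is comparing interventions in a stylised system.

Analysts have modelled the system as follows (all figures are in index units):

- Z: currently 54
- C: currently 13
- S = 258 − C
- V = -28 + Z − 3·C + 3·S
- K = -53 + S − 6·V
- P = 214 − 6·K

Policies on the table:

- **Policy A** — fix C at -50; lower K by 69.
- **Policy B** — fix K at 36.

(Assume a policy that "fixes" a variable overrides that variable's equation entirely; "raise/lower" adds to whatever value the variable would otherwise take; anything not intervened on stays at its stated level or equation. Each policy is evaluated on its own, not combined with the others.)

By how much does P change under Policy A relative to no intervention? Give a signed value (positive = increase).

Baseline:
  Z = 54
  C = 13
  S = 258 − 13 = 245
  V = -28 + 54 − 3·13 + 3·245 = 722
  K = -53 + 245 − 6·722 = -4140
  P = 214 − 6·(-4140) = 25054
Policy A (C := -50, K − 69):
  Z = 54
  C = -50
  S = 258 − (-50) = 308
  V = -28 + 54 − 3·(-50) + 3·308 = 1100
  K = -53 + 308 − 6·1100 (−69 from intervention) = -6414
  P = 214 − 6·(-6414) = 38698
Change in P: 38698 − 25054 = 13644

13644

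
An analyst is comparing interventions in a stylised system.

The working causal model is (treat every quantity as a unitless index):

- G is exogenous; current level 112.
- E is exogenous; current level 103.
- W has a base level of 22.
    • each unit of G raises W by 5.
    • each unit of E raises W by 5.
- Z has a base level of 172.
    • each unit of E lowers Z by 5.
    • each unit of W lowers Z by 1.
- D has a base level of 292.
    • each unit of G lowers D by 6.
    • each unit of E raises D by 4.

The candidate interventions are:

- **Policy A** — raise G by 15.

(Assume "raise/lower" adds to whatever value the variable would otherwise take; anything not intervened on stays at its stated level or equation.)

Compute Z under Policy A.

Policy A (G + 15):
  G = 112 + 15 = 127
  E = 103
  W = 22 + 5·127 + 5·103 = 1172
  Z = 172 − 5·103 − 1172 = -1515

-1515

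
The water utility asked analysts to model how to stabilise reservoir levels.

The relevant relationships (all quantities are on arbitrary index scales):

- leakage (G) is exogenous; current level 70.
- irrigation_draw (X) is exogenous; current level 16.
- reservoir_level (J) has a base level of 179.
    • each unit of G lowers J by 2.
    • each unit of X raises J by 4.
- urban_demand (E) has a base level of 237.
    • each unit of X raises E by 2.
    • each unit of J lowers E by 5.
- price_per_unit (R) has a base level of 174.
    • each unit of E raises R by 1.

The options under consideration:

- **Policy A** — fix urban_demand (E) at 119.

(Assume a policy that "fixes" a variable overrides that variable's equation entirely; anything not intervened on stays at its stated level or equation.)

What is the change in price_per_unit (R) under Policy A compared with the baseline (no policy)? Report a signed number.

Baseline:
  G = 70
  X = 16
  J = 179 − 2·70 + 4·16 = 103
  E = 237 + 2·16 − 5·103 = -246
  R = 174 + (-246) = -72
Policy A (E := 119):
  G = 70
  X = 16
  J = 179 − 2·70 + 4·16 = 103
  E = 119
  R = 174 + 119 = 293
Change in R: 293 − (-72) = 365

365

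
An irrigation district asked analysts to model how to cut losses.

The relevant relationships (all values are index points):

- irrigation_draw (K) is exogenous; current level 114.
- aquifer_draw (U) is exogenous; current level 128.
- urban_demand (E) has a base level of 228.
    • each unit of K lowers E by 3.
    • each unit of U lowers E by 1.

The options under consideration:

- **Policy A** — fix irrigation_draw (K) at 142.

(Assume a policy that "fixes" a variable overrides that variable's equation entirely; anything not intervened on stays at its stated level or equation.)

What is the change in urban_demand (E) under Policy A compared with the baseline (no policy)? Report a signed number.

-84

Baseline:
  K = 114
  U = 128
  E = 228 − 3·114 − 128 = -242
Policy A (K := 142):
  K = 142
  U = 128
  E = 228 − 3·142 − 128 = -326
Change in E: -326 − (-242) = -84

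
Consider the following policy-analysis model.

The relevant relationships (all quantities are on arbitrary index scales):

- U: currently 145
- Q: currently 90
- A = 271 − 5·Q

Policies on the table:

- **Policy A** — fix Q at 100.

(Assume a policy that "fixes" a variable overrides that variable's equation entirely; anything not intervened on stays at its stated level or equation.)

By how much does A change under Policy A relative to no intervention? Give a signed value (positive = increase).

-50

Baseline:
  Q = 90
  A = 271 − 5·90 = -179
Policy A (Q := 100):
  Q = 100
  A = 271 − 5·100 = -229
Change in A: -229 − (-179) = -50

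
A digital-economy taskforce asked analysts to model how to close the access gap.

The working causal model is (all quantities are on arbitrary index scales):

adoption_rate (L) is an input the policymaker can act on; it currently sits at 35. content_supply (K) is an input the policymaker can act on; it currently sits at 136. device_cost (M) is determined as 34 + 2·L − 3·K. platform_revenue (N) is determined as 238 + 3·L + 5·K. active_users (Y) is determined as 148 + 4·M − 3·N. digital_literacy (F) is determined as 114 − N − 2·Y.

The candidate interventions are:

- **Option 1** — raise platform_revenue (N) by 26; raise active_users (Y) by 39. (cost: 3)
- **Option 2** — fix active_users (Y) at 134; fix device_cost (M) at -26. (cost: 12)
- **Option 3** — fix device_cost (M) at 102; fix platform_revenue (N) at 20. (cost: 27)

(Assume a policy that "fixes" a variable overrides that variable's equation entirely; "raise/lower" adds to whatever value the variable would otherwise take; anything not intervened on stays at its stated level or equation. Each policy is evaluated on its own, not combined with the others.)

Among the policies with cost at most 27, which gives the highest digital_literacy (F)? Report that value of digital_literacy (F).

7417

Option 1 (N + 26, Y + 39):
  L = 35
  K = 136
  M = 34 + 2·35 − 3·136 = -304
  N = 238 + 3·35 + 5·136 (+26 from intervention) = 1049
  Y = 148 + 4·(-304) − 3·1049 (+39 from intervention) = -4176
  F = 114 − 1049 − 2·(-4176) = 7417
Option 2 (Y := 134, M := -26):
  L = 35
  K = 136
  M = -26
  N = 238 + 3·35 + 5·136 = 1023
  Y = 134
  F = 114 − 1023 − 2·134 = -1177
Option 3 (M := 102, N := 20):
  L = 35
  K = 136
  M = 102
  N = 20
  Y = 148 + 4·102 − 3·20 = 496
  F = 114 − 20 − 2·496 = -898
Comparing — Option 1: F=7417, Option 2: F=-1177, Option 3: F=-898. Highest is 7417 (Option 1).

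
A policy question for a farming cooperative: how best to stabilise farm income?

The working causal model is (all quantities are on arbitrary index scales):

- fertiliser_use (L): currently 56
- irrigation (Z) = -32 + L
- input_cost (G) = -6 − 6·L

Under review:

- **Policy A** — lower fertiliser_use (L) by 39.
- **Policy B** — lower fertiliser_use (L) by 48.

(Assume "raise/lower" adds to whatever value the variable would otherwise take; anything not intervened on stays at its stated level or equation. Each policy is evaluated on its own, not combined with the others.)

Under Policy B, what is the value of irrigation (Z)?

Policy B (L − 48):
  L = 56 − 48 = 8
  Z = -32 + 8 = -24

-24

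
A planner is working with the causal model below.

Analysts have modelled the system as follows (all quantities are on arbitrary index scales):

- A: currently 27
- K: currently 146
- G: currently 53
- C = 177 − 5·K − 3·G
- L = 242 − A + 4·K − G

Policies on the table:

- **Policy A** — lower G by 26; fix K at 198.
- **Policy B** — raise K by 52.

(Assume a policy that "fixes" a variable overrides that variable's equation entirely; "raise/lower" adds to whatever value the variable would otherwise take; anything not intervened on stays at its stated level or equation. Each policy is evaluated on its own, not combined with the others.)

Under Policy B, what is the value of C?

-972

Policy B (K + 52):
  K = 146 + 52 = 198
  G = 53
  C = 177 − 5·198 − 3·53 = -972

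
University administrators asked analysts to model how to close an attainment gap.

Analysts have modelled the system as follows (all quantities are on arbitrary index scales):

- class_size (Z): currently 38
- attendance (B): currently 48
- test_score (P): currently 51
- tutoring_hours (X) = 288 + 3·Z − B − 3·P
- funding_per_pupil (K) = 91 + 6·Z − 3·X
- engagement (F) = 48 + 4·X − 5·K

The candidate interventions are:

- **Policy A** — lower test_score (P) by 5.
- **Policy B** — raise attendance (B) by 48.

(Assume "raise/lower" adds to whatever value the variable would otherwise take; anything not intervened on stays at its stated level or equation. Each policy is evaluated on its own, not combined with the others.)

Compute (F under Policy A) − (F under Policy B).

Policy A (P − 5):
  Z = 38
  B = 48
  P = 51 − 5 = 46
  X = 288 + 3·38 − 48 − 3·46 = 216
  K = 91 + 6·38 − 3·216 = -329
  F = 48 + 4·216 − 5·(-329) = 2557
Policy B (B + 48):
  Z = 38
  B = 48 + 48 = 96
  P = 51
  X = 288 + 3·38 − 96 − 3·51 = 153
  K = 91 + 6·38 − 3·153 = -140
  F = 48 + 4·153 − 5·(-140) = 1360
F: 2557 − 1360 = 1197

1197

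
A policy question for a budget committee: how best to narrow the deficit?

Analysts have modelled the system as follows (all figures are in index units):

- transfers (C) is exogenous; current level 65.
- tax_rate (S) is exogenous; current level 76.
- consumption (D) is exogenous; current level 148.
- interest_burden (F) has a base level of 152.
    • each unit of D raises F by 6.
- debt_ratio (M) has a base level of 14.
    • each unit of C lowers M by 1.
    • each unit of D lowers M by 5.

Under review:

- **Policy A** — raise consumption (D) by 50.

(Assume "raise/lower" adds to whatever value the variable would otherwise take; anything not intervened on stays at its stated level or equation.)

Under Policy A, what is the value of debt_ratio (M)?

-1041

Policy A (D + 50):
  C = 65
  D = 148 + 50 = 198
  M = 14 − 65 − 5·198 = -1041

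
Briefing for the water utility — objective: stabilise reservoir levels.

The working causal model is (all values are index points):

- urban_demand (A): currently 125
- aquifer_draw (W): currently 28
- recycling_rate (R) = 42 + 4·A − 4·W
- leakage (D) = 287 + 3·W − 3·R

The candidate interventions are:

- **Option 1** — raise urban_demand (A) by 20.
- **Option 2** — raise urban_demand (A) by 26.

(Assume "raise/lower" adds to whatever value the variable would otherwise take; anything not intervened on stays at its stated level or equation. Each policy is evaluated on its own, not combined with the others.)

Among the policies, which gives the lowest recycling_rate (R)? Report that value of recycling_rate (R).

510

Option 1 (A + 20):
  A = 125 + 20 = 145
  W = 28
  R = 42 + 4·145 − 4·28 = 510
Option 2 (A + 26):
  A = 125 + 26 = 151
  W = 28
  R = 42 + 4·151 − 4·28 = 534
Comparing — Option 1: R=510, Option 2: R=534. Lowest is 510 (Option 1).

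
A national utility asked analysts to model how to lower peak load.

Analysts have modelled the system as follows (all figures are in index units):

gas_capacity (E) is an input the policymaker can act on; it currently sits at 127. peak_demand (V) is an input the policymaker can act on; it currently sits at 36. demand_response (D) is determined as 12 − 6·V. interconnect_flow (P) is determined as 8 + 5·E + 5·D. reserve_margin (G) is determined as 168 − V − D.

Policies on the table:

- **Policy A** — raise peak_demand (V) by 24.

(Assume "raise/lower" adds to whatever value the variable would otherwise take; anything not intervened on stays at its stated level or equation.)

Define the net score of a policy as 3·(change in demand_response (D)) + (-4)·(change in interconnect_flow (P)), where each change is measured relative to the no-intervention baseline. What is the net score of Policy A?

Baseline:
  E = 127
  V = 36
  D = 12 − 6·36 = -204
  P = 8 + 5·127 + 5·(-204) = -377
Policy A (V + 24):
  E = 127
  V = 36 + 24 = 60
  D = 12 − 6·60 = -348
  P = 8 + 5·127 + 5·(-348) = -1097
ΔD = -348 − (-204) = -144; ΔP = -1097 − (-377) = -720
Score = 3·(-144) + (-4)·(-720) = 2448

2448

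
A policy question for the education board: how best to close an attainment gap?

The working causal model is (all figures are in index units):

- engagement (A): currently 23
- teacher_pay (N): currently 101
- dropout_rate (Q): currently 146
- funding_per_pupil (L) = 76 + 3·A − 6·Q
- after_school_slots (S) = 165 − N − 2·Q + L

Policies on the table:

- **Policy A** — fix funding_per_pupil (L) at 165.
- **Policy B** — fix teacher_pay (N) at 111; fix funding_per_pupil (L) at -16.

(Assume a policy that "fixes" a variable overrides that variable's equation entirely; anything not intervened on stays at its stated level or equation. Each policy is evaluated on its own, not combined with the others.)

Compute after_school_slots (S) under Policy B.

-254

Policy B (N := 111, L := -16):
  A = 23
  N = 111
  Q = 146
  L = -16
  S = 165 − 111 − 2·146 + (-16) = -254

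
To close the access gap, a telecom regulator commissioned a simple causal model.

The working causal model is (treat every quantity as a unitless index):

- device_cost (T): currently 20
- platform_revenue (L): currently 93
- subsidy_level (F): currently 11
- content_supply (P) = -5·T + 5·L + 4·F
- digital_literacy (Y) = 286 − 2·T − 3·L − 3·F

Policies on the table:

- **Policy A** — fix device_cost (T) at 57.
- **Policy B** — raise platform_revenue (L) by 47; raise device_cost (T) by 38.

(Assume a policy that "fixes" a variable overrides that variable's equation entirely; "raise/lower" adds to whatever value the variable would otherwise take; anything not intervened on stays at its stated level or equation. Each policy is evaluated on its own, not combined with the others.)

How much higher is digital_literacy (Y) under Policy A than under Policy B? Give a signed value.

143

Policy A (T := 57):
  T = 57
  L = 93
  F = 11
  Y = 286 − 2·57 − 3·93 − 3·11 = -140
Policy B (L + 47, T + 38):
  T = 20 + 38 = 58
  L = 93 + 47 = 140
  F = 11
  Y = 286 − 2·58 − 3·140 − 3·11 = -283
Y: -140 − (-283) = 143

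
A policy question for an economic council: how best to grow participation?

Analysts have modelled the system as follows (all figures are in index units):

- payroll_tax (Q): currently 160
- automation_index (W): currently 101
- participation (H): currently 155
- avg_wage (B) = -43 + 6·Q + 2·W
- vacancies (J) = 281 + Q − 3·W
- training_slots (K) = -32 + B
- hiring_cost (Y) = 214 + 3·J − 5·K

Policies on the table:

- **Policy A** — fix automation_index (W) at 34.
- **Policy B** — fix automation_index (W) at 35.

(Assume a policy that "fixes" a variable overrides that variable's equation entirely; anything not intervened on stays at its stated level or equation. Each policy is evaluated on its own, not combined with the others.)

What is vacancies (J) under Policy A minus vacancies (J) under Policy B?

3

Policy A (W := 34):
  Q = 160
  W = 34
  J = 281 + 160 − 3·34 = 339
Policy B (W := 35):
  Q = 160
  W = 35
  J = 281 + 160 − 3·35 = 336
J: 339 − 336 = 3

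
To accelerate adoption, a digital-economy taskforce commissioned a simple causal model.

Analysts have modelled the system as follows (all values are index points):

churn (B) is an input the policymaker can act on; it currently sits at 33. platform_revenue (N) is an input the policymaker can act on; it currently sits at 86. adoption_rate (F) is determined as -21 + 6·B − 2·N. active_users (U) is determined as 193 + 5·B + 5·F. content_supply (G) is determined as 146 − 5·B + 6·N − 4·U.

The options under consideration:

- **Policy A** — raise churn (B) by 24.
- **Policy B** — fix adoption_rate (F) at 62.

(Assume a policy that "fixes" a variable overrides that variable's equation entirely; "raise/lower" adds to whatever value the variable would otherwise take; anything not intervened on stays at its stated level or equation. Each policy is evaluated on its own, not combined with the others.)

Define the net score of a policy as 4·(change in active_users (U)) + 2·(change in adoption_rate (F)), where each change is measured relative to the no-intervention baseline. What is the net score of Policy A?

Baseline:
  B = 33
  N = 86
  F = -21 + 6·33 − 2·86 = 5
  U = 193 + 5·33 + 5·5 = 383
Policy A (B + 24):
  B = 33 + 24 = 57
  N = 86
  F = -21 + 6·57 − 2·86 = 149
  U = 193 + 5·57 + 5·149 = 1223
ΔU = 1223 − 383 = 840; ΔF = 149 − 5 = 144
Score = 4·840 + 2·144 = 3648

3648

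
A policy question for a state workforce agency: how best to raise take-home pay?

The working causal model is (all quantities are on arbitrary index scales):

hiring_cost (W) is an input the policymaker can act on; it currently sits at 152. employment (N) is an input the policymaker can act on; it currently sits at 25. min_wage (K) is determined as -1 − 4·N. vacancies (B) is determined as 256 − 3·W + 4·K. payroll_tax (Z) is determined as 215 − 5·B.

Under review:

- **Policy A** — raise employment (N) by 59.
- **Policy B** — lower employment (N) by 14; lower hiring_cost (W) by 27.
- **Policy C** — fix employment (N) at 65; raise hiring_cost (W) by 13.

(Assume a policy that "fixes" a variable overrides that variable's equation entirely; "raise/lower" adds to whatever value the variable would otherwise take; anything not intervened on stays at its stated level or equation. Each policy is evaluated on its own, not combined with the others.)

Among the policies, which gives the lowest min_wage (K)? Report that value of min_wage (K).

Policy A (N + 59):
  N = 25 + 59 = 84
  K = -1 − 4·84 = -337
Policy B (N − 14, W − 27):
  N = 25 − 14 = 11
  K = -1 − 4·11 = -45
Policy C (N := 65, W + 13):
  N = 65
  K = -1 − 4·65 = -261
Comparing — Policy A: K=-337, Policy B: K=-45, Policy C: K=-261. Lowest is -337 (Policy A).

-337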